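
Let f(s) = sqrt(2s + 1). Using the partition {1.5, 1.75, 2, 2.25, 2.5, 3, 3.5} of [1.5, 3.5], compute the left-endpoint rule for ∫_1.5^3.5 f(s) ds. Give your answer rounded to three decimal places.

4.723

Subinterval widths: 0.25, 0.25, 0.25, 0.25, 0.5, 0.5.
Left endpoints: 1.5, 1.75, 2, 2.25, 2.5, 3.
f(1.5) ≈ 2.000, f(1.75) ≈ 2.121, f(2) ≈ 2.236, f(2.25) ≈ 2.345, f(2.5) ≈ 2.449, f(3) ≈ 2.646.
Sum = Σ Δs_i · f(s_i).
Sum ≈ 4.723.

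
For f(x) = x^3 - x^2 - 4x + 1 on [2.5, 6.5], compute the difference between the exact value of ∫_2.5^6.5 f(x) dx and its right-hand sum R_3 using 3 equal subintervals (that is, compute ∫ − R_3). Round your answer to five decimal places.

-152.81481

Exact integral: ∫_2.5^6.5 f(x) dx ≈ 282.1666667.
R_3 ≈ 434.9814815.
Error ≈ 282.1666667 − 434.9814815 ≈ -152.81481.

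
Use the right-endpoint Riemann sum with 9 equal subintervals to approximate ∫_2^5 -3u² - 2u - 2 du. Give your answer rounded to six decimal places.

Δu = (5 − 2)/9 = 1/3.
Right endpoints: 7/3, 8/3, 3, 10/3, 11/3, 4, 13/3, 14/3, 5.
f(7/3) = -23, f(8/3) = -86/3, f(3) = -35, f(10/3) = -42, f(11/3) = -149/3, f(4) = -58, f(13/3) = -67, f(14/3) = -230/3, f(5) = -87.
Sum = Δu · [f(7/3) + f(8/3) + f(3) + ...].
Sum ≈ -155.666667.

-155.666667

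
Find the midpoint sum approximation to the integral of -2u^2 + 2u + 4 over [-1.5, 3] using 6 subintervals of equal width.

Δu = (3 − (-1.5))/6 = 0.75.
Midpoints: -1.125, -0.375, 0.375, 1.125, 1.875, 2.625.
f(-1.125) = -0.78125, f(-0.375) = 2.96875, f(0.375) = 4.46875, f(1.125) = 3.71875, f(1.875) = 0.71875, f(2.625) = -4.53125.
Sum = Δu · [f(-1.125) + f(-0.375) + f(0.375) + ...].
Sum = 4.921875.

4.921875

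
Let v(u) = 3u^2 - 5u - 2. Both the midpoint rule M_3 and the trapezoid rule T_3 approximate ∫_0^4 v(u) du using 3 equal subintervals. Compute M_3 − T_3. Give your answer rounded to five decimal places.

M_3 ≈ 14.2222222.
T_3 ≈ 19.5555556.
M_3 − T_3 ≈ -5.33333.

-5.33333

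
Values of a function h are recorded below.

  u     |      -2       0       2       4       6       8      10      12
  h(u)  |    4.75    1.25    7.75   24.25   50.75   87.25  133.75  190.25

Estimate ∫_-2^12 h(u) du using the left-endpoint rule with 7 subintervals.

Δu = 2.
Sum = 2·[4.75 + 1.25 + 7.75 + 24.25 + 50.75 + 87.25 + 133.75] = 619.5.

619.5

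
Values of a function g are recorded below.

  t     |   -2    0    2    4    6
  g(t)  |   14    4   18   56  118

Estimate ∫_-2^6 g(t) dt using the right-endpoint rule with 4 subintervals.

Δt = 2.
Sum = 2·[4 + 18 + 56 + 118] = 392.

392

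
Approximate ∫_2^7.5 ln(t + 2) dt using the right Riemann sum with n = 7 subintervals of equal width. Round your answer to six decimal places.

10.674484

Δt = (7.5 − 2)/7 = 11/14.
Right endpoints: 39/14, 25/7, 61/14, 36/7, 83/14, 47/7, 7.5.
f(39/14) ≈ 1.565635, f(25/7) ≈ 1.717651, f(61/14) ≈ 1.849579, f(36/7) ≈ 1.966113, f(83/14) ≈ 2.070473, f(47/7) ≈ 2.164964, f(7.5) ≈ 2.251292.
Sum = Δt · [f(39/14) + f(25/7) + f(61/14) + ...].
Sum ≈ 10.674484.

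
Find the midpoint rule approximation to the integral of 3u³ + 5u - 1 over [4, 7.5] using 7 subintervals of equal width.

2274.3984375

Δu = (7.5 − 4)/7 = 0.5.
Midpoints: 4.25, 4.75, 5.25, 5.75, 6.25, 6.75, 7.25.
f(4.25) = 250.546875, f(4.75) = 344.265625, f(5.25) = 459.359375, f(5.75) = 598.078125, f(6.25) = 762.671875, f(6.75) = 955.390625, f(7.25) = 1178.484375.
Sum = Δu · [f(4.25) + f(4.75) + f(5.25) + ...].
Sum = 2274.3984375.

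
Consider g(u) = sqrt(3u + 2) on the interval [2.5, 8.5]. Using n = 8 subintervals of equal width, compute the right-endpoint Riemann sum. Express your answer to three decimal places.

26.341

Δu = (8.5 − 2.5)/8 = 0.75.
Right endpoints: 3.25, 4, 4.75, 5.5, 6.25, 7, 7.75, 8.5.
g(3.25) ≈ 3.428, g(4) ≈ 3.742, g(4.75) ≈ 4.031, g(5.5) ≈ 4.301, g(6.25) ≈ 4.555, g(7) ≈ 4.796, g(7.75) ≈ 5.025, g(8.5) ≈ 5.244.
Sum = Δu · [g(3.25) + g(4) + g(4.75) + ...].
Sum ≈ 26.341.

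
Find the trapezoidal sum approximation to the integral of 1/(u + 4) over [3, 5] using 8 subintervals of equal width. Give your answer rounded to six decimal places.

0.251356

Δu = (5 − 3)/8 = 0.25.
f(3) = 1/7, f(3.25) = 4/29, f(3.5) = 2/15, f(3.75) = 4/31, f(4) = 0.125, f(4.25) = 4/33, f(4.5) = 2/17, f(4.75) = 4/35, f(5) = 1/9.
T_8 = (Δu/2)·[f(u_0) + 2f(u_1) + ... + 2f(u_{7}) + f(u_8)].
Sum ≈ 0.251356.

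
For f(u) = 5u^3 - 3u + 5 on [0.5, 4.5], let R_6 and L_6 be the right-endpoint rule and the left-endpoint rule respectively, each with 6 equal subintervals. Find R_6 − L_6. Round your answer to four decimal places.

R_6 ≈ 661.277778.
L_6 ≈ 365.944444.
R_6 − L_6 ≈ 295.3333.

295.3333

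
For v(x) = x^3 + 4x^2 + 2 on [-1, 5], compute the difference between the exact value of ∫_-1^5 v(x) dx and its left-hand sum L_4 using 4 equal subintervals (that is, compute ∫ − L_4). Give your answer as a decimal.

144

Exact integral: ∫_-1^5 v(x) dx = 336.
L_4 = 192.
Error = 336 − 192 = 144.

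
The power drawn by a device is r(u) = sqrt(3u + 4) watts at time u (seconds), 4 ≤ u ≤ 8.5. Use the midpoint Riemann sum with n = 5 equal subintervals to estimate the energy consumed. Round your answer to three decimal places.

21.387

Δu = (8.5 − 4)/5 = 0.9.
Midpoints: 4.45, 5.35, 6.25, 7.15, 8.05.
r(4.45) ≈ 4.165, r(5.35) ≈ 4.478, r(6.25) ≈ 4.770, r(7.15) ≈ 5.045, r(8.05) ≈ 5.306.
Sum = Δu · [r(4.45) + r(5.35) + r(6.25) + r(7.15) + r(8.05)].
Sum ≈ 21.387.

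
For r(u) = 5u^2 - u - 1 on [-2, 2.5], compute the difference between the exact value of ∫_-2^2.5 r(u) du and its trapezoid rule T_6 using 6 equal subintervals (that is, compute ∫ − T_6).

-2.109375

Exact integral: ∫_-2^2.5 r(u) du = 33.75.
T_6 = 35.859375.
Error = 33.75 − 35.859375 = -2.109375.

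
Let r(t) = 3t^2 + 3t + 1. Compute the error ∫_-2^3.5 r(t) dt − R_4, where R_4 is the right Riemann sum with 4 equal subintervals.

-33.55859375

Exact integral: ∫_-2^3.5 r(t) dt = 68.75.
R_4 = 102.30859375.
Error = 68.75 − 102.30859375 = -33.55859375.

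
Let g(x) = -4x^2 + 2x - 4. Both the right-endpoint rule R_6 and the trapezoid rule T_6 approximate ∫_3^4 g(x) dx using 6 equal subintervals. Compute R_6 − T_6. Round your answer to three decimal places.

R_6 ≈ -48.51852.
T_6 ≈ -46.35185.
R_6 − T_6 ≈ -2.167.

-2.167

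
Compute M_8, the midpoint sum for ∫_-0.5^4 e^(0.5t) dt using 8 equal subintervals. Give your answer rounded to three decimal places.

13.177

Δt = (4 − (-0.5))/8 = 0.5625.
Midpoints: -0.21875, 0.34375, 0.90625, 1.46875, 2.03125, 2.59375, 3.15625, 3.71875.
f(-0.21875) ≈ 0.896, f(0.34375) ≈ 1.188, f(0.90625) ≈ 1.573, f(1.46875) ≈ 2.084, f(2.03125) ≈ 2.761, f(2.59375) ≈ 3.658, f(3.15625) ≈ 4.846, f(3.71875) ≈ 6.420.
Sum = Δt · [f(-0.21875) + f(0.34375) + f(0.90625) + ...].
Sum ≈ 13.177.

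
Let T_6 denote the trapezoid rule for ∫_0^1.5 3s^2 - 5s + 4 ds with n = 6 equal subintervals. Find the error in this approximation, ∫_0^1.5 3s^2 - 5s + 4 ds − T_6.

-0.046875

Exact integral: ∫_0^1.5 f(s) ds = 3.75.
T_6 = 3.796875.
Error = 3.75 − 3.796875 = -0.046875.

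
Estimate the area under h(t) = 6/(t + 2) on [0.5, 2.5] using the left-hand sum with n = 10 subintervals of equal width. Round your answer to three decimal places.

3.636

Δt = (2.5 − 0.5)/10 = 0.2.
Left endpoints: 0.5, 0.7, 0.9, 1.1, 1.3, 1.5, 1.7, 1.9, 2.1, 2.3.
h(0.5) = 2.4, h(0.7) = 20/9, h(0.9) = 60/29, h(1.1) = 60/31, h(1.3) = 20/11, h(1.5) = 12/7, h(1.7) = 60/37, h(1.9) = 20/13, h(2.1) = 60/41, h(2.3) = 60/43.
Sum = Δt · [h(0.5) + h(0.7) + h(0.9) + ...].
Sum ≈ 3.636.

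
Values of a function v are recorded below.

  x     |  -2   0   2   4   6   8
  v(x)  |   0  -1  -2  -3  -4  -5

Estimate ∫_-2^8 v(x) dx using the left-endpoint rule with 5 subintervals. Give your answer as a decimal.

Δx = 2.
Sum = 2·[0 + (-1) + (-2) + (-3) + (-4)] = -20.

-20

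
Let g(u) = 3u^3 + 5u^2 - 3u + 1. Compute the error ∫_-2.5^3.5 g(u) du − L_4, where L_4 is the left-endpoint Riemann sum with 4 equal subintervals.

119.25

Exact integral: ∫_-2.5^3.5 g(u) du = 177.75.
L_4 = 58.5.
Error = 177.75 − 58.5 = 119.25.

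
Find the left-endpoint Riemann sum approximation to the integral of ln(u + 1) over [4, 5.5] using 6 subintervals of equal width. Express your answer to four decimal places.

Δu = (5.5 − 4)/6 = 0.25.
Left endpoints: 4, 4.25, 4.5, 4.75, 5, 5.25.
f(4) ≈ 1.6094, f(4.25) ≈ 1.6582, f(4.5) ≈ 1.7047, f(4.75) ≈ 1.7492, f(5) ≈ 1.7918, f(5.25) ≈ 1.8326.
Sum = Δu · [f(4) + f(4.25) + f(4.5) + ...].
Sum ≈ 2.5865.

2.5865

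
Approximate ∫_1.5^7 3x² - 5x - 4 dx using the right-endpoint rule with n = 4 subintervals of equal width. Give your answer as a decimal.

Δx = (7 − 1.5)/4 = 1.375.
Right endpoints: 2.875, 4.25, 5.625, 7.
f(2.875) = 6.421875, f(4.25) = 28.9375, f(5.625) = 62.796875, f(7) = 108.
Sum = Δx · [f(2.875) + f(4.25) + f(5.625) + f(7)].
Sum = 283.46484375.

283.46484375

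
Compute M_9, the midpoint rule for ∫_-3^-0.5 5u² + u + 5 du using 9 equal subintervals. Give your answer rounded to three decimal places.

Δu = (-0.5 − (-3))/9 = 5/18.
Midpoints: -103/36, -31/12, -83/36, -73/36, -1.75, -53/36, -43/36, -11/12, -23/36.
f(-103/36) = 55817/1296, f(-31/12) = 5153/144, f(-83/36) = 37937/1296, f(-73/36) = 30497/1296, f(-1.75) = 18.5625, f(-53/36) = 18617/1296, f(-43/36) = 14177/1296, f(-11/12) = 1193/144, f(-23/36) = 8297/1296.
Sum = Δu · [f(-103/36) + f(-31/12) + f(-83/36) + ...].
Sum ≈ 52.836.

52.836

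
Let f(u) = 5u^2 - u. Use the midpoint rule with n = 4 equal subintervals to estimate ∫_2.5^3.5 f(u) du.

42.390625

Δu = (3.5 − 2.5)/4 = 0.25.
Midpoints: 2.625, 2.875, 3.125, 3.375.
f(2.625) = 31.828125, f(2.875) = 38.453125, f(3.125) = 45.703125, f(3.375) = 53.578125.
Sum = Δu · [f(2.625) + f(2.875) + f(3.125) + f(3.375)].
Sum = 42.390625.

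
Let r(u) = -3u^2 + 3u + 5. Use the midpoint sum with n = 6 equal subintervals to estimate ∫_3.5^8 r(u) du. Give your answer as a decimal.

Δu = (8 − 3.5)/6 = 0.75.
Midpoints: 3.875, 4.625, 5.375, 6.125, 6.875, 7.625.
r(3.875) = -28.421875, r(4.625) = -45.296875, r(5.375) = -65.546875, r(6.125) = -89.171875, r(6.875) = -116.171875, r(7.625) = -146.546875.
Sum = Δu · [r(3.875) + r(4.625) + r(5.375) + ...].
Sum = -368.3671875.

-368.3671875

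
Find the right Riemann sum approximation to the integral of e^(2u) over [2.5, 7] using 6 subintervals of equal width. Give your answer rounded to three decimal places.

Δu = (7 − 2.5)/6 = 0.75.
Right endpoints: 3.25, 4, 4.75, 5.5, 6.25, 7.
f(3.25) ≈ 665.142, f(4) ≈ 2980.958, f(4.75) ≈ 13359.727, f(5.5) ≈ 59874.142, f(6.25) ≈ 268337.287, f(7) ≈ 1202604.284.
Sum = Δu · [f(3.25) + f(4) + f(4.75) + ...].
Sum ≈ 1160866.154.

1160866.154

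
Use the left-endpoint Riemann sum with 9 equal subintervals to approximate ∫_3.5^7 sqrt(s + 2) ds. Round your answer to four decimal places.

9.2730

Δs = (7 − 3.5)/9 = 7/18.
Left endpoints: 3.5, 35/9, 77/18, 14/3, 91/18, 49/9, 35/6, 56/9, 119/18.
f(3.5) ≈ 2.3452, f(35/9) ≈ 2.4267, f(77/18) ≈ 2.5055, f(14/3) ≈ 2.5820, f(91/18) ≈ 2.6562, f(49/9) ≈ 2.7285, f(35/6) ≈ 2.7988, f(56/9) ≈ 2.8674, f(119/18) ≈ 2.9345.
Sum = Δs · [f(3.5) + f(35/9) + f(77/18) + ...].
Sum ≈ 9.2730.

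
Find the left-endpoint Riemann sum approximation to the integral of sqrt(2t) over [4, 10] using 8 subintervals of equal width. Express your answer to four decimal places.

21.6493

Δt = (10 − 4)/8 = 0.75.
Left endpoints: 4, 4.75, 5.5, 6.25, 7, 7.75, 8.5, 9.25.
f(4) ≈ 2.8284, f(4.75) ≈ 3.0822, f(5.5) ≈ 3.3166, f(6.25) ≈ 3.5355, f(7) ≈ 3.7417, f(7.75) ≈ 3.9370, f(8.5) ≈ 4.1231, f(9.25) ≈ 4.3012.
Sum = Δt · [f(4) + f(4.75) + f(5.5) + ...].
Sum ≈ 21.6493.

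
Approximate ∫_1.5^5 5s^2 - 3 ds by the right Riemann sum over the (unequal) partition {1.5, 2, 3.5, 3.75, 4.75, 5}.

253.015625

Subinterval widths: 0.5, 1.5, 0.25, 1, 0.25.
Right endpoints: 2, 3.5, 3.75, 4.75, 5.
f(2) = 17, f(3.5) = 58.25, f(3.75) = 67.3125, f(4.75) = 109.8125, f(5) = 122.
Sum = Σ Δs_i · f(s_i).
Sum = 253.015625.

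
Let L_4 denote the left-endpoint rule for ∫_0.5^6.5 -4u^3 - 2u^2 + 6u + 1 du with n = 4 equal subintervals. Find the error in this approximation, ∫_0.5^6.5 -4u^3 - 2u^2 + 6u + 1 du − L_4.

-760.5

Exact integral: ∫_0.5^6.5 f(u) du = -1836.
L_4 = -1075.5.
Error = -1836 − (-1075.5) = -760.5.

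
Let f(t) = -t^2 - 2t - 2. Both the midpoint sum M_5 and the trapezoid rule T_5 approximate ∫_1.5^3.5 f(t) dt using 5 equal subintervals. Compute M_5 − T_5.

M_5 = -27.14.
T_5 = -27.22.
M_5 − T_5 = 0.08.

0.08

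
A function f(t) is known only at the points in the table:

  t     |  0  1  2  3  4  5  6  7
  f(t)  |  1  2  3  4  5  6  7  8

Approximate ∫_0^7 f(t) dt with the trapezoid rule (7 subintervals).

31.5

Δt = 1.
T_7 = (1/2)·[1 + 2·2 + 2·3 + 2·4 + 2·5 + 2·6 + 2·7 + 8] = 31.5.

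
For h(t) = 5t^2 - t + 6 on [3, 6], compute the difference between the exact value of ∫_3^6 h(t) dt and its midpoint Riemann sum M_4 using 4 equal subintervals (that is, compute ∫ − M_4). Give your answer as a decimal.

0.703125

Exact integral: ∫_3^6 h(t) dt = 319.5.
M_4 = 318.796875.
Error = 319.5 − 318.796875 = 0.703125.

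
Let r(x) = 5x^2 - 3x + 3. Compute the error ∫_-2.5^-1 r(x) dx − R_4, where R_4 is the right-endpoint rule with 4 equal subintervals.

5.58984375

Exact integral: ∫_-2.5^-1 r(x) dx = 36.75.
R_4 = 31.16015625.
Error = 36.75 − 31.16015625 = 5.58984375.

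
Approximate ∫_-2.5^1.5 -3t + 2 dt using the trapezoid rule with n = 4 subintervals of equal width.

Δt = (1.5 − (-2.5))/4 = 1.
f(-2.5) = 9.5, f(-1.5) = 6.5, f(-0.5) = 3.5, f(0.5) = 0.5, f(1.5) = -2.5.
T_4 = (Δt/2)·[f(t_0) + 2f(t_1) + 2f(t_2) + 2f(t_3) + f(t_4)].
Sum = 14.

14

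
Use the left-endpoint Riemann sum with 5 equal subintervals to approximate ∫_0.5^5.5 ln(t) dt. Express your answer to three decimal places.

3.385

Δt = (5.5 − 0.5)/5 = 1.
Left endpoints: 0.5, 1.5, 2.5, 3.5, 4.5.
f(0.5) ≈ -0.693, f(1.5) ≈ 0.405, f(2.5) ≈ 0.916, f(3.5) ≈ 1.253, f(4.5) ≈ 1.504.
Sum = Δt · [f(0.5) + f(1.5) + f(2.5) + f(3.5) + f(4.5)].
Sum ≈ 3.385.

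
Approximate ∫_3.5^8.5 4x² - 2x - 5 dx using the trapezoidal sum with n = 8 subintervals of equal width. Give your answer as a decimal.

677.96875

Δx = (8.5 − 3.5)/8 = 0.625.
f(3.5) = 37, f(4.125) = 54.8125, f(4.75) = 75.75, f(5.375) = 99.8125, f(6) = 127, f(6.625) = 157.3125, f(7.25) = 190.75, f(7.875) = 227.3125, f(8.5) = 267.
T_8 = (Δx/2)·[f(x_0) + 2f(x_1) + ... + 2f(x_{7}) + f(x_8)].
Sum = 677.96875.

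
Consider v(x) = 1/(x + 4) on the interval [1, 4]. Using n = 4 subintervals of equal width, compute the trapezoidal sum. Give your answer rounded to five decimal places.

Δx = (4 − 1)/4 = 0.75.
v(1) = 0.2, v(1.75) = 4/23, v(2.5) = 2/13, v(3.25) = 4/29, v(4) = 0.125.
T_4 = (Δx/2)·[v(x_0) + 2v(x_1) + 2v(x_2) + 2v(x_3) + v(x_4)].
Sum ≈ 0.47114.

0.47114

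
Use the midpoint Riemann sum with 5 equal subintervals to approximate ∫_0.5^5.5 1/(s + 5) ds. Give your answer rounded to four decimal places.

0.6456

Δs = (5.5 − 0.5)/5 = 1.
Midpoints: 1, 2, 3, 4, 5.
f(1) = 1/6, f(2) = 1/7, f(3) = 0.125, f(4) = 1/9, f(5) = 0.1.
Sum = Δs · [f(1) + f(2) + f(3) + f(4) + f(5)].
Sum ≈ 0.6456.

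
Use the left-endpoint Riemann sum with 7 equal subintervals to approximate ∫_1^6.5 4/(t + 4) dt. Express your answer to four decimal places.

Δt = (6.5 − 1)/7 = 11/14.
Left endpoints: 1, 25/14, 18/7, 47/14, 29/7, 69/14, 40/7.
f(1) = 0.8, f(25/14) = 56/81, f(18/7) = 14/23, f(47/14) = 56/103, f(29/7) = 28/57, f(69/14) = 0.448, f(40/7) = 7/17.
Sum = Δt · [f(1) + f(25/14) + f(18/7) + ...].
Sum ≈ 3.1387.

3.1387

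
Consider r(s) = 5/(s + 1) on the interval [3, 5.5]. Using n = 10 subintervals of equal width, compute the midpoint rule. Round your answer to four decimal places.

Δs = (5.5 − 3)/10 = 0.25.
Midpoints: 3.125, 3.375, 3.625, 3.875, 4.125, 4.375, 4.625, 4.875, 5.125, 5.375.
r(3.125) = 40/33, r(3.375) = 8/7, r(3.625) = 40/37, r(3.875) = 40/39, r(4.125) = 40/41, r(4.375) = 40/43, r(4.625) = 8/9, r(4.875) = 40/47, r(5.125) = 40/49, r(5.375) = 40/51.
Sum = Δs · [r(3.125) + r(3.375) + r(3.625) + ...].
Sum ≈ 2.4270.

2.4270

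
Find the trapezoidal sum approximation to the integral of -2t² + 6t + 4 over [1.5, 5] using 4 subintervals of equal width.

0.2734375

Δt = (5 − 1.5)/4 = 0.875.
f(1.5) = 8.5, f(2.375) = 6.96875, f(3.25) = 2.375, f(4.125) = -5.28125, f(5) = -16.
T_4 = (Δt/2)·[f(t_0) + 2f(t_1) + 2f(t_2) + 2f(t_3) + f(t_4)].
Sum = 0.2734375.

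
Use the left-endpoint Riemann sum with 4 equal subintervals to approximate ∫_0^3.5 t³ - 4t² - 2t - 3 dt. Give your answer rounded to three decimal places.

-36.101

Δt = (3.5 − 0)/4 = 0.875.
Left endpoints: 0, 0.875, 1.75, 2.625.
f(0) = -3, f(0.875) = -3657/512, f(1.75) = -13.390625, f(2.625) = -9075/512.
Sum = Δt · [f(0) + f(0.875) + f(1.75) + f(2.625)].
Sum ≈ -36.101.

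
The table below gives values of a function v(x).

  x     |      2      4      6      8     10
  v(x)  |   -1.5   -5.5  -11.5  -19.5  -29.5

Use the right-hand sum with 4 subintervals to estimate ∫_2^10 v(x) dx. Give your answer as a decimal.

-132

Δx = 2.
Sum = 2·[(-5.5) + (-11.5) + (-19.5) + (-29.5)] = -132.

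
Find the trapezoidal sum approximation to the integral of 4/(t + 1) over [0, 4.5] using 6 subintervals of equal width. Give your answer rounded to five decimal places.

Δt = (4.5 − 0)/6 = 0.75.
f(0) = 4, f(0.75) = 16/7, f(1.5) = 1.6, f(2.25) = 16/13, f(3) = 1, f(3.75) = 16/19, f(4.5) = 8/11.
T_6 = (Δt/2)·[f(t_0) + 2f(t_1) + ... + 2f(t_{5}) + f(t_6)].
Sum ≈ 6.99167.

6.99167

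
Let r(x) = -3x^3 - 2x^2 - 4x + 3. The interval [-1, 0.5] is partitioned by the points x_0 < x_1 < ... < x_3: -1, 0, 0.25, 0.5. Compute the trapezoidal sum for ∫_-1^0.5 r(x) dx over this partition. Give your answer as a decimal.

6.34765625

Subinterval widths: 1, 0.25, 0.25.
r(-1) = 8, r(0) = 3, r(0.25) = 1.828125, r(0.5) = 0.125.
On each subinterval the trapezoid contributes (Δx_i/2)·[r(x_{i-1}) + r(x_i)].
Sum = 6.34765625.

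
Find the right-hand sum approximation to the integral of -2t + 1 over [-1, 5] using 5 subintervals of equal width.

Δt = (5 − (-1))/5 = 1.2.
Right endpoints: 0.2, 1.4, 2.6, 3.8, 5.
f(0.2) = 0.6, f(1.4) = -1.8, f(2.6) = -4.2, f(3.8) = -6.6, f(5) = -9.
Sum = Δt · [f(0.2) + f(1.4) + f(2.6) + f(3.8) + f(5)].
Sum = -25.2.

-25.2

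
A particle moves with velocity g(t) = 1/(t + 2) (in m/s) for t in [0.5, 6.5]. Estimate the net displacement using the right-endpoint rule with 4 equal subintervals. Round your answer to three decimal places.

1.038

Δt = (6.5 − 0.5)/4 = 1.5.
Right endpoints: 2, 3.5, 5, 6.5.
g(2) = 0.25, g(3.5) = 2/11, g(5) = 1/7, g(6.5) = 2/17.
Sum = Δt · [g(2) + g(3.5) + g(5) + g(6.5)].
Sum ≈ 1.038.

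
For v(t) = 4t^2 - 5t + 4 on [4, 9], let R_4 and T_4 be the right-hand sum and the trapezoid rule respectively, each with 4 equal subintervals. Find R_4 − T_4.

146.875

R_4 = 896.25.
T_4 = 749.375.
R_4 − T_4 = 146.875.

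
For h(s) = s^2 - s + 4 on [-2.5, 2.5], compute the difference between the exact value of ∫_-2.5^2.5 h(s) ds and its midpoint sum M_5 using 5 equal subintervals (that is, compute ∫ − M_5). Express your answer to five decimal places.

Exact integral: ∫_-2.5^2.5 h(s) ds ≈ 30.4166667.
M_5 = 30.
Error ≈ 30.4166667 − 30 ≈ 0.41667.

0.41667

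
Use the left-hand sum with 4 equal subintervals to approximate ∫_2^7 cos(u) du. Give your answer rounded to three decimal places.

-0.950

Δu = (7 − 2)/4 = 1.25.
Left endpoints: 2, 3.25, 4.5, 5.75.
f(2) ≈ -0.416, f(3.25) ≈ -0.994, f(4.5) ≈ -0.211, f(5.75) ≈ 0.861.
Sum = Δu · [f(2) + f(3.25) + f(4.5) + f(5.75)].
Sum ≈ -0.950.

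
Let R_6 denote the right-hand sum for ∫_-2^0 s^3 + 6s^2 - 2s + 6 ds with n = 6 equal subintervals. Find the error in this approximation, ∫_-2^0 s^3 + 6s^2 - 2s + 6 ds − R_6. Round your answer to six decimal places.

Exact integral: ∫_-2^0 f(s) ds = 28.
R_6 ≈ 24.77777778.
Error ≈ 28 − 24.77777778 ≈ 3.222222.

3.222222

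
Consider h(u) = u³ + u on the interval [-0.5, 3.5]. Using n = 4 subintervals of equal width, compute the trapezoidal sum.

46.5

Δu = (3.5 − (-0.5))/4 = 1.
h(-0.5) = -0.625, h(0.5) = 0.625, h(1.5) = 4.875, h(2.5) = 18.125, h(3.5) = 46.375.
T_4 = (Δu/2)·[h(u_0) + 2h(u_1) + 2h(u_2) + 2h(u_3) + h(u_4)].
Sum = 46.5.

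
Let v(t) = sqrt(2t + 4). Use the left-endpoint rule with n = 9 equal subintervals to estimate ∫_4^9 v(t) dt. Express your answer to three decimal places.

Δt = (9 − 4)/9 = 5/9.
Left endpoints: 4, 41/9, 46/9, 17/3, 56/9, 61/9, 22/3, 71/9, 76/9.
v(4) ≈ 3.464, v(41/9) ≈ 3.621, v(46/9) ≈ 3.771, v(17/3) ≈ 3.916, v(56/9) ≈ 4.055, v(61/9) ≈ 4.190, v(22/3) ≈ 4.320, v(71/9) ≈ 4.447, v(76/9) ≈ 4.570.
Sum = Δt · [v(4) + v(41/9) + v(46/9) + ...].
Sum ≈ 20.197.

20.197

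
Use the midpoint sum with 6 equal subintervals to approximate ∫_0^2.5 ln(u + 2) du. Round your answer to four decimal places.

Δu = (2.5 − 0)/6 = 5/12.
Midpoints: 5/24, 0.625, 25/24, 35/24, 1.875, 55/24.
f(5/24) ≈ 0.7922, f(0.625) ≈ 0.9651, f(25/24) ≈ 1.1124, f(35/24) ≈ 1.2408, f(1.875) ≈ 1.3545, f(55/24) ≈ 1.4567.
Sum = Δu · [f(5/24) + f(0.625) + f(25/24) + ...].
Sum ≈ 2.8841.

2.8841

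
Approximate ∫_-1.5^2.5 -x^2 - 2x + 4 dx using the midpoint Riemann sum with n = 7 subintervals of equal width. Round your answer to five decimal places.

5.77551

Δx = (2.5 − (-1.5))/7 = 4/7.
Midpoints: -17/14, -9/14, -1/14, 0.5, 15/14, 23/14, 31/14.
f(-17/14) = 971/196, f(-9/14) = 955/196, f(-1/14) = 811/196, f(0.5) = 2.75, f(15/14) = 139/196, f(23/14) = -389/196, f(31/14) = -1045/196.
Sum = Δx · [f(-17/14) + f(-9/14) + f(-1/14) + ...].
Sum ≈ 5.77551.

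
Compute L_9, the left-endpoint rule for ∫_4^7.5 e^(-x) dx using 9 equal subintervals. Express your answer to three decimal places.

Δx = (7.5 − 4)/9 = 7/18.
Left endpoints: 4, 79/18, 43/9, 31/6, 50/9, 107/18, 19/3, 121/18, 64/9.
f(4) ≈ 0.018, f(79/18) ≈ 0.012, f(43/9) ≈ 0.008, f(31/6) ≈ 0.006, f(50/9) ≈ 0.004, f(107/18) ≈ 0.003, f(19/3) ≈ 0.002, f(121/18) ≈ 0.001, f(64/9) ≈ 0.001.
Sum = Δx · [f(4) + f(79/18) + f(43/9) + ...].
Sum ≈ 0.021.

0.021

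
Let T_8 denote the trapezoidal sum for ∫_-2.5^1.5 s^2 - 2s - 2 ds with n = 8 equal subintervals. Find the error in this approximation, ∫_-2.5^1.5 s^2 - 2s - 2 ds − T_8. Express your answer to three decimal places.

Exact integral: ∫_-2.5^1.5 f(s) ds ≈ 2.33333.
T_8 = 2.5.
Error ≈ 2.33333 − 2.5 ≈ -0.167.

-0.167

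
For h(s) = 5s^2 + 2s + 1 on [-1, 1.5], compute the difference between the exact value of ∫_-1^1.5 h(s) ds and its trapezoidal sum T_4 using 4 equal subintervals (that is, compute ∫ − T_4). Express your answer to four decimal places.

-0.8138

Exact integral: ∫_-1^1.5 h(s) ds ≈ 11.041667.
T_4 = 11.85546875.
Error ≈ 11.041667 − 11.85546875 ≈ -0.8138.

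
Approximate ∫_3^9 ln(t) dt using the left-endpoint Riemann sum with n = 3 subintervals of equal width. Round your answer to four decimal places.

Δt = (9 − 3)/3 = 2.
Left endpoints: 3, 5, 7.
f(3) ≈ 1.0986, f(5) ≈ 1.6094, f(7) ≈ 1.9459.
Sum = Δt · [f(3) + f(5) + f(7)].
Sum ≈ 9.3079.

9.3079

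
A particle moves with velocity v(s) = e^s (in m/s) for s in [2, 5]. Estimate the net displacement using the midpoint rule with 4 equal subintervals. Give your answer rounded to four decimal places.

137.7723

Δs = (5 − 2)/4 = 0.75.
Midpoints: 2.375, 3.125, 3.875, 4.625.
v(2.375) ≈ 10.7510, v(3.125) ≈ 22.7599, v(3.875) ≈ 48.1827, v(4.625) ≈ 102.0028.
Sum = Δs · [v(2.375) + v(3.125) + v(3.875) + v(4.625)].
Sum ≈ 137.7723.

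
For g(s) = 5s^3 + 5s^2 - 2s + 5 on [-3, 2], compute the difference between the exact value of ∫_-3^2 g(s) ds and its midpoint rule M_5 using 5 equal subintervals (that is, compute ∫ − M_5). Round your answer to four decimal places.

-1.0417

Exact integral: ∫_-3^2 g(s) ds ≈ 7.083333.
M_5 = 8.125.
Error ≈ 7.083333 − 8.125 ≈ -1.0417.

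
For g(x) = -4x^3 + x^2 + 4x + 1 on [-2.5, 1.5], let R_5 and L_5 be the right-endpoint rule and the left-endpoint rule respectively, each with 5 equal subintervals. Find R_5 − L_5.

-51.2

R_5 = 13.72.
L_5 = 64.92.
R_5 − L_5 = -51.2.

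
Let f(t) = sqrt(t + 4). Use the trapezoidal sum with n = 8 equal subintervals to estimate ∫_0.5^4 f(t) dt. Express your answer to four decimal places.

Δt = (4 − 0.5)/8 = 0.4375.
f(0.5) ≈ 2.1213, f(0.9375) ≈ 2.2220, f(1.375) ≈ 2.3184, f(1.8125) ≈ 2.4109, f(2.25) ≈ 2.5000, f(2.6875) ≈ 2.5860, f(3.125) ≈ 2.6693, f(3.5625) ≈ 2.7500, f(4) ≈ 2.8284.
T_8 = (Δt/2)·[f(t_0) + 2f(t_1) + ... + 2f(t_{7}) + f(t_8)].
Sum ≈ 8.7200.

8.7200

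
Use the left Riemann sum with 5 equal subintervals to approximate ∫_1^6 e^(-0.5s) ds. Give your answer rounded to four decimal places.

1.4150

Δs = (6 − 1)/5 = 1.
Left endpoints: 1, 2, 3, 4, 5.
f(1) ≈ 0.6065, f(2) ≈ 0.3679, f(3) ≈ 0.2231, f(4) ≈ 0.1353, f(5) ≈ 0.0821.
Sum = Δs · [f(1) + f(2) + f(3) + f(4) + f(5)].
Sum ≈ 1.4150.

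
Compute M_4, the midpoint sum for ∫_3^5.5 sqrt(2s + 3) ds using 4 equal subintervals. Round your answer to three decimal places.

Δs = (5.5 − 3)/4 = 0.625.
Midpoints: 3.3125, 3.9375, 4.5625, 5.1875.
f(3.3125) ≈ 3.102, f(3.9375) ≈ 3.298, f(4.5625) ≈ 3.482, f(5.1875) ≈ 3.657.
Sum = Δs · [f(3.3125) + f(3.9375) + f(4.5625) + f(5.1875)].
Sum ≈ 8.462.

8.462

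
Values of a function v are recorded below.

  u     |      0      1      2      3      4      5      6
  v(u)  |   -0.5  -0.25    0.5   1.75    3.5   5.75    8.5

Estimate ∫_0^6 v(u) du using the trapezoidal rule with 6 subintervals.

15.25

Δu = 1.
T_6 = (1/2)·[(-0.5) + 2·(-0.25) + 2·0.5 + 2·1.75 + 2·3.5 + 2·5.75 + 8.5] = 15.25.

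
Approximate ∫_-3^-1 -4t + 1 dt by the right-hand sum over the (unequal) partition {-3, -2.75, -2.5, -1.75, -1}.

Subinterval widths: 0.25, 0.25, 0.75, 0.75.
Right endpoints: -2.75, -2.5, -1.75, -1.
f(-2.75) = 12, f(-2.5) = 11, f(-1.75) = 8, f(-1) = 5.
Sum = Σ Δt_i · f(t_i).
Sum = 15.5.

15.5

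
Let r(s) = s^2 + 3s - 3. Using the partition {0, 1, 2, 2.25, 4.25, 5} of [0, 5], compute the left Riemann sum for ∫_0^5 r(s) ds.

38.234375

Subinterval widths: 1, 1, 0.25, 2, 0.75.
Left endpoints: 0, 1, 2, 2.25, 4.25.
r(0) = -3, r(1) = 1, r(2) = 7, r(2.25) = 8.8125, r(4.25) = 27.8125.
Sum = Σ Δs_i · r(s_i).
Sum = 38.234375.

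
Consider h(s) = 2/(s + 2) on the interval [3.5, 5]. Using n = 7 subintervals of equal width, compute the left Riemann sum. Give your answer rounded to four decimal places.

0.4908

Δs = (5 − 3.5)/7 = 3/14.
Left endpoints: 3.5, 26/7, 55/14, 29/7, 61/14, 32/7, 67/14.
h(3.5) = 4/11, h(26/7) = 0.35, h(55/14) = 28/83, h(29/7) = 14/43, h(61/14) = 28/89, h(32/7) = 7/23, h(67/14) = 28/95.
Sum = Δs · [h(3.5) + h(26/7) + h(55/14) + ...].
Sum ≈ 0.4908.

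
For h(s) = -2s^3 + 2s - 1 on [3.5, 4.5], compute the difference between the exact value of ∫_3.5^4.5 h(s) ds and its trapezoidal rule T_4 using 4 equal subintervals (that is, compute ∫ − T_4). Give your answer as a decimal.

Exact integral: ∫_3.5^4.5 h(s) ds = -123.
T_4 = -123.25.
Error = -123 − (-123.25) = 0.25.

0.25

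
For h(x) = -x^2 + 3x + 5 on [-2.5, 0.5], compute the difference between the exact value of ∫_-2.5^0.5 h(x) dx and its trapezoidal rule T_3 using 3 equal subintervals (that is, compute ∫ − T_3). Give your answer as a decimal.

Exact integral: ∫_-2.5^0.5 h(x) dx = 0.75.
T_3 = 0.25.
Error = 0.75 − 0.25 = 0.5.

0.5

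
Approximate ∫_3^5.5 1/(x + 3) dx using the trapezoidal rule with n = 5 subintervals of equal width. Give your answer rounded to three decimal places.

0.349

Δx = (5.5 − 3)/5 = 0.5.
f(3) = 1/6, f(3.5) = 2/13, f(4) = 1/7, f(4.5) = 2/15, f(5) = 0.125, f(5.5) = 2/17.
T_5 = (Δx/2)·[f(x_0) + 2f(x_1) + ... + 2f(x_{4}) + f(x_5)].
Sum ≈ 0.349.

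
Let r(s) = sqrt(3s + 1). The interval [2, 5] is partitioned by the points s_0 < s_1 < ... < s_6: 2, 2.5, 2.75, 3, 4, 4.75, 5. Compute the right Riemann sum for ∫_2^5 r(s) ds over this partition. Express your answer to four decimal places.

Subinterval widths: 0.5, 0.25, 0.25, 1, 0.75, 0.25.
Right endpoints: 2.5, 2.75, 3, 4, 4.75, 5.
r(2.5) ≈ 2.9155, r(2.75) ≈ 3.0414, r(3) ≈ 3.1623, r(4) ≈ 3.6056, r(4.75) ≈ 3.9051, r(5) ≈ 4.0000.
Sum = Σ Δs_i · r(s_i).
Sum ≈ 10.5430.

10.5430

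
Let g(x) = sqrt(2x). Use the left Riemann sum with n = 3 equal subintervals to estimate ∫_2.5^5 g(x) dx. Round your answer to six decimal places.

6.420674

Δx = (5 − 2.5)/3 = 5/6.
Left endpoints: 2.5, 10/3, 25/6.
g(2.5) ≈ 2.236068, g(10/3) ≈ 2.581989, g(25/6) ≈ 2.886751.
Sum = Δx · [g(2.5) + g(10/3) + g(25/6)].
Sum ≈ 6.420674.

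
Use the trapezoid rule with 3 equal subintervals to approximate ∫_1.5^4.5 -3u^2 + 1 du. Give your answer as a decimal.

Δu = (4.5 − 1.5)/3 = 1.
f(1.5) = -5.75, f(2.5) = -17.75, f(3.5) = -35.75, f(4.5) = -59.75.
T_3 = (Δu/2)·[f(u_0) + 2f(u_1) + 2f(u_2) + f(u_3)].
Sum = -86.25.

-86.25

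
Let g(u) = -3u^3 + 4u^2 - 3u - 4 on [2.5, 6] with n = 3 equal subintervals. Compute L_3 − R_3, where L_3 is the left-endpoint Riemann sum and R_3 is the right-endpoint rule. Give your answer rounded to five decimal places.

574.72917

L_3 ≈ -473.9907407.
R_3 ≈ -1048.7199074.
L_3 − R_3 ≈ 574.72917.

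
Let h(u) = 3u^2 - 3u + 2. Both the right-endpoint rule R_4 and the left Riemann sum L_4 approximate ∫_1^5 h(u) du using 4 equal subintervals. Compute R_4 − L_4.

R_4 = 128.
L_4 = 68.
R_4 − L_4 = 60.

60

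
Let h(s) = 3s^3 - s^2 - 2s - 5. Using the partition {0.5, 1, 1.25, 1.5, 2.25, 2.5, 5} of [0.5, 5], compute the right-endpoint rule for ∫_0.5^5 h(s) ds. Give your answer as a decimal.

Subinterval widths: 0.5, 0.25, 0.25, 0.75, 0.25, 2.5.
Right endpoints: 1, 1.25, 1.5, 2.25, 2.5, 5.
h(1) = -5, h(1.25) = -3.203125, h(1.5) = -0.125, h(2.25) = 19.609375, h(2.5) = 30.625, h(5) = 335.
Sum = Σ Δs_i · h(s_i).
Sum = 856.53125.

856.53125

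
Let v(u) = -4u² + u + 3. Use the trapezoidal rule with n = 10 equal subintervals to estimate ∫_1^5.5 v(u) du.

Δu = (5.5 − 1)/10 = 0.45.
v(1) = 0, v(1.45) = -3.96, v(1.9) = -9.54, v(2.35) = -16.74, v(2.8) = -25.56, v(3.25) = -36, v(3.7) = -48.06, v(4.15) = -61.74, v(4.6) = -77.04, v(5.05) = -93.96, v(5.5) = -112.5.
T_10 = (Δu/2)·[v(u_0) + 2v(u_1) + ... + 2v(u_{9}) + v(u_10)].
Sum = -192.9825.

-192.9825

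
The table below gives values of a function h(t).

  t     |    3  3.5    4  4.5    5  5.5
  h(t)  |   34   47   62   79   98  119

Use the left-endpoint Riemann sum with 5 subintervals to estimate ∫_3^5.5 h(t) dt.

Δt = 0.5.
Sum = 0.5·[34 + 47 + 62 + 79 + 98] = 160.

160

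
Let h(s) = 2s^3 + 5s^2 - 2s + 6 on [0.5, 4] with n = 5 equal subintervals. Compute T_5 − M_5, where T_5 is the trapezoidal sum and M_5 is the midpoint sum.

7.931875

T_5 = 244.965.
M_5 = 237.033125.
T_5 − M_5 = 7.931875.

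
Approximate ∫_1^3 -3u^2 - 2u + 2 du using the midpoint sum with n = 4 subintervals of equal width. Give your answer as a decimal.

-29.875

Δu = (3 − 1)/4 = 0.5.
Midpoints: 1.25, 1.75, 2.25, 2.75.
f(1.25) = -5.1875, f(1.75) = -10.6875, f(2.25) = -17.6875, f(2.75) = -26.1875.
Sum = Δu · [f(1.25) + f(1.75) + f(2.25) + f(2.75)].
Sum = -29.875.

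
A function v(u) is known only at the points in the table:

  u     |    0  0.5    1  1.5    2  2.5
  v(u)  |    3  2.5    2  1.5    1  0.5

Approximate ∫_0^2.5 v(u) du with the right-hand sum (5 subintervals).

3.75

Δu = 0.5.
Sum = 0.5·[2.5 + 2 + 1.5 + 1 + 0.5] = 3.75.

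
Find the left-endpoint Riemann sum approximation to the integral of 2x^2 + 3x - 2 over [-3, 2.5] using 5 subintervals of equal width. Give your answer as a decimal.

Δx = (2.5 − (-3))/5 = 1.1.
Left endpoints: -3, -1.9, -0.8, 0.3, 1.4.
f(-3) = 7, f(-1.9) = -0.48, f(-0.8) = -3.12, f(0.3) = -0.92, f(1.4) = 6.12.
Sum = Δx · [f(-3) + f(-1.9) + f(-0.8) + f(0.3) + f(1.4)].
Sum = 9.46.

9.46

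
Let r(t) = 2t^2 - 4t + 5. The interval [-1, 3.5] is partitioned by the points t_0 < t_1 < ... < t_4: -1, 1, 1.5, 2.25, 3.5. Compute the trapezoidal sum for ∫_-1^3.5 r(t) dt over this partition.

32.75

Subinterval widths: 2, 0.5, 0.75, 1.25.
r(-1) = 11, r(1) = 3, r(1.5) = 3.5, r(2.25) = 6.125, r(3.5) = 15.5.
On each subinterval the trapezoid contributes (Δt_i/2)·[r(t_{i-1}) + r(t_i)].
Sum = 32.75.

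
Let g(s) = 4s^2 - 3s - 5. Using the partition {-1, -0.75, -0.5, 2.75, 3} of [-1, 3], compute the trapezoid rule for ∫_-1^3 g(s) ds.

Subinterval widths: 0.25, 0.25, 3.25, 0.25.
g(-1) = 2, g(-0.75) = -0.5, g(-0.5) = -2.5, g(2.75) = 17, g(3) = 22.
On each subinterval the trapezoid contributes (Δs_i/2)·[g(s_{i-1}) + g(s_i)].
Sum = 28.25.

28.25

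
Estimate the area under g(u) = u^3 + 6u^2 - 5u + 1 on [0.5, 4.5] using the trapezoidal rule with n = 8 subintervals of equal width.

Δu = (4.5 − 0.5)/8 = 0.5.
g(0.5) = 0.125, g(1) = 3, g(1.5) = 10.375, g(2) = 23, g(2.5) = 41.625, g(3) = 67, g(3.5) = 99.875, g(4) = 141, g(4.5) = 191.125.
T_8 = (Δu/2)·[g(u_0) + 2g(u_1) + ... + 2g(u_{7}) + g(u_8)].
Sum = 240.75.

240.75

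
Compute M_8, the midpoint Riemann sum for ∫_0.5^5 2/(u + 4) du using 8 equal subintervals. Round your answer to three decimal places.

1.385

Δu = (5 − 0.5)/8 = 0.5625.
Midpoints: 0.78125, 1.34375, 1.90625, 2.46875, 3.03125, 3.59375, 4.15625, 4.71875.
f(0.78125) = 64/153, f(1.34375) = 64/171, f(1.90625) = 64/189, f(2.46875) = 64/207, f(3.03125) = 64/225, f(3.59375) = 64/243, f(4.15625) = 64/261, f(4.71875) = 64/279.
Sum = Δu · [f(0.78125) + f(1.34375) + f(1.90625) + ...].
Sum ≈ 1.385.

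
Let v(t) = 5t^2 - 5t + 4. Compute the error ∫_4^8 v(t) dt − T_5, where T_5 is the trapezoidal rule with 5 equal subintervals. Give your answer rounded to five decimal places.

-2.13333

Exact integral: ∫_4^8 v(t) dt ≈ 642.6666667.
T_5 = 644.8.
Error ≈ 642.6666667 − 644.8 ≈ -2.13333.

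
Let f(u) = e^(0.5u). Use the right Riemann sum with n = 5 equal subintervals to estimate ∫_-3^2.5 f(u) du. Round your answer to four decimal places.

Δu = (2.5 − (-3))/5 = 1.1.
Right endpoints: -1.9, -0.8, 0.3, 1.4, 2.5.
f(-1.9) ≈ 0.3867, f(-0.8) ≈ 0.6703, f(0.3) ≈ 1.1618, f(1.4) ≈ 2.0138, f(2.5) ≈ 3.4903.
Sum = Δu · [f(-1.9) + f(-0.8) + f(0.3) + f(1.4) + f(2.5)].
Sum ≈ 8.4953.

8.4953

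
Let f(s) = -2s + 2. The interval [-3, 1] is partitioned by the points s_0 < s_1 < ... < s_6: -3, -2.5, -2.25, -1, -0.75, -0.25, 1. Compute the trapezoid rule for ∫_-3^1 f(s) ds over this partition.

Subinterval widths: 0.5, 0.25, 1.25, 0.25, 0.5, 1.25.
f(-3) = 8, f(-2.5) = 7, f(-2.25) = 6.5, f(-1) = 4, f(-0.75) = 3.5, f(-0.25) = 2.5, f(1) = 0.
On each subinterval the trapezoid contributes (Δs_i/2)·[f(s_{i-1}) + f(s_i)].
Sum = 16.

16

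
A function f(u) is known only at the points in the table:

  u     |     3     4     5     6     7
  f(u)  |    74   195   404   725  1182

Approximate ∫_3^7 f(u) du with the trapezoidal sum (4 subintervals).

1952

Δu = 1.
T_4 = (1/2)·[74 + 2·195 + 2·404 + 2·725 + 1182] = 1952.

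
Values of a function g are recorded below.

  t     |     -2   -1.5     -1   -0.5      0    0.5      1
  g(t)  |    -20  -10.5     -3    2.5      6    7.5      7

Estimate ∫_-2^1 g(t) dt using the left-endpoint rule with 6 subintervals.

Δt = 0.5.
Sum = 0.5·[(-20) + (-10.5) + (-3) + 2.5 + 6 + 7.5] = -8.75.

-8.75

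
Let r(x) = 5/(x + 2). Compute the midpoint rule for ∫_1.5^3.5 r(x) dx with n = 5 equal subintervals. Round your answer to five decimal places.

2.25831

Δx = (3.5 − 1.5)/5 = 0.4.
Midpoints: 1.7, 2.1, 2.5, 2.9, 3.3.
r(1.7) = 50/37, r(2.1) = 50/41, r(2.5) = 10/9, r(2.9) = 50/49, r(3.3) = 50/53.
Sum = Δx · [r(1.7) + r(2.1) + r(2.5) + r(2.9) + r(3.3)].
Sum ≈ 2.25831.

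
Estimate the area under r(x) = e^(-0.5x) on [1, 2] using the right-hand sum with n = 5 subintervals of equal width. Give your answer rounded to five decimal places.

Δx = (2 − 1)/5 = 0.2.
Right endpoints: 1.2, 1.4, 1.6, 1.8, 2.
r(1.2) ≈ 0.54881, r(1.4) ≈ 0.49659, r(1.6) ≈ 0.44933, r(1.8) ≈ 0.40657, r(2) ≈ 0.36788.
Sum = Δx · [r(1.2) + r(1.4) + r(1.6) + r(1.8) + r(2)].
Sum ≈ 0.45384.

0.45384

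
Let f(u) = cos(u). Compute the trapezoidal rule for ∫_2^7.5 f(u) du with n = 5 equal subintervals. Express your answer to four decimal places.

Δu = (7.5 − 2)/5 = 1.1.
f(2) ≈ -0.4161, f(3.1) ≈ -0.9991, f(4.2) ≈ -0.4903, f(5.3) ≈ 0.5544, f(6.4) ≈ 0.9932, f(7.5) ≈ 0.3466.
T_5 = (Δu/2)·[f(u_0) + 2f(u_1) + ... + 2f(u_{4}) + f(u_5)].
Sum ≈ 0.0257.

0.0257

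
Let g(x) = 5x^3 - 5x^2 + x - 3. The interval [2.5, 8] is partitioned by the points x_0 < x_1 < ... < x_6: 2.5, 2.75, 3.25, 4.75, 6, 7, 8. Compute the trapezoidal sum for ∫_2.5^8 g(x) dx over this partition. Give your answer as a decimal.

Subinterval widths: 0.25, 0.5, 1.5, 1.25, 1, 1.
g(2.5) = 46.375, g(2.75) = 65.921875, g(3.25) = 119.078125, g(4.75) = 424.796875, g(6) = 903, g(7) = 1474, g(8) = 2245.
On each subinterval the trapezoid contributes (Δx_i/2)·[g(x_{i-1}) + g(x_i)].
Sum = 4346.06640625.

4346.06640625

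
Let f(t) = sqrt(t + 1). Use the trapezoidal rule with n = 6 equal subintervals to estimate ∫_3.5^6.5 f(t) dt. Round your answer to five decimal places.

7.32800

Δt = (6.5 − 3.5)/6 = 0.5.
f(3.5) ≈ 2.12132, f(4) ≈ 2.23607, f(4.5) ≈ 2.34521, f(5) ≈ 2.44949, f(5.5) ≈ 2.54951, f(6) ≈ 2.64575, f(6.5) ≈ 2.73861.
T_6 = (Δt/2)·[f(t_0) + 2f(t_1) + ... + 2f(t_{5}) + f(t_6)].
Sum ≈ 7.32800.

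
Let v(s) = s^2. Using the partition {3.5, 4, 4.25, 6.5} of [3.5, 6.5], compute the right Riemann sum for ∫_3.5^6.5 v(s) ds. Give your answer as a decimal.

107.578125

Subinterval widths: 0.5, 0.25, 2.25.
Right endpoints: 4, 4.25, 6.5.
v(4) = 16, v(4.25) = 18.0625, v(6.5) = 42.25.
Sum = Σ Δs_i · v(s_i).
Sum = 107.578125.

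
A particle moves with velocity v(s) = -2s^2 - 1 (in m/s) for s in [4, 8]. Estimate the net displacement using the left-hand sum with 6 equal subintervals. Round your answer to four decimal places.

Δs = (8 − 4)/6 = 2/3.
Left endpoints: 4, 14/3, 16/3, 6, 20/3, 22/3.
v(4) = -33, v(14/3) = -401/9, v(16/3) = -521/9, v(6) = -73, v(20/3) = -809/9, v(22/3) = -977/9.
Sum = Δs · [v(4) + v(14/3) + v(16/3) + ...].
Sum ≈ -271.2593.

-271.2593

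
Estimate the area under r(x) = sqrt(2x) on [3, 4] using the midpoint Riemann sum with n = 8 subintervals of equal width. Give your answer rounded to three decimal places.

Δx = (4 − 3)/8 = 0.125.
Midpoints: 3.0625, 3.1875, 3.3125, 3.4375, 3.5625, 3.6875, 3.8125, 3.9375.
r(3.0625) ≈ 2.475, r(3.1875) ≈ 2.525, r(3.3125) ≈ 2.574, r(3.4375) ≈ 2.622, r(3.5625) ≈ 2.669, r(3.6875) ≈ 2.716, r(3.8125) ≈ 2.761, r(3.9375) ≈ 2.806.
Sum = Δx · [r(3.0625) + r(3.1875) + r(3.3125) + ...].
Sum ≈ 2.644.

2.644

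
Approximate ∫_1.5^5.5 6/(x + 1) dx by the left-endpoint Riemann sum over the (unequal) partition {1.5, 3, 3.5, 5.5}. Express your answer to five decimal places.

7.01667

Subinterval widths: 1.5, 0.5, 2.
Left endpoints: 1.5, 3, 3.5.
f(1.5) = 2.4, f(3) = 1.5, f(3.5) = 4/3.
Sum = Σ Δx_i · f(x_i).
Sum ≈ 7.01667.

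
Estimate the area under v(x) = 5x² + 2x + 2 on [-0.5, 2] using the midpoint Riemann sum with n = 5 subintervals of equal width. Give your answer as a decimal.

22.03125

Δx = (2 − (-0.5))/5 = 0.5.
Midpoints: -0.25, 0.25, 0.75, 1.25, 1.75.
v(-0.25) = 1.8125, v(0.25) = 2.8125, v(0.75) = 6.3125, v(1.25) = 12.3125, v(1.75) = 20.8125.
Sum = Δx · [v(-0.25) + v(0.25) + v(0.75) + v(1.25) + v(1.75)].
Sum = 22.03125.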